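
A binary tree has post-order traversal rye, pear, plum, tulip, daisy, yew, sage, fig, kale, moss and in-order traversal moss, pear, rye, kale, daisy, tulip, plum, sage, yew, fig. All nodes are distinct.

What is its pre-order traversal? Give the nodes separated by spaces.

The last element of post-order is the root; it splits in-order into left and right subtrees.
Root moss: left subtree has 0 nodes { }, right has 9 {pear, rye, kale, daisy, tulip, plum, sage, yew, fig}.
  Root kale: left subtree has 2 nodes {pear, rye}, right has 6 {daisy, tulip, plum, sage, yew, fig}.
    Root pear: left subtree has 0 nodes { }, right has 1 {rye}.
    Root fig: left subtree has 5 nodes {daisy, tulip, plum, sage, yew}, right has 0 { }.
      Root sage: left subtree has 3 nodes {daisy, tulip, plum}, right has 1 {yew}.
        Root daisy: left subtree has 0 nodes { }, right has 2 {tulip, plum}.
          Root tulip: left subtree has 0 nodes { }, right has 1 {plum}.

moss kale pear rye fig sage daisy tulip plum yew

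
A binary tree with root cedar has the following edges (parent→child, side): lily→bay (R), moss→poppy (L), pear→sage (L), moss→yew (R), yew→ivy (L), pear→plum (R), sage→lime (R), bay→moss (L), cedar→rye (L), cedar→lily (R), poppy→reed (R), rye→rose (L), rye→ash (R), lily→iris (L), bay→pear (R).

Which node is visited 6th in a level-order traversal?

iris

Level-order visits nodes level by level from the root, left to right within each level.
Level 0: cedar
Level 1: rye, lily
Level 2: rose, ash, iris, bay
Level 3: moss, pear
Level 4: poppy, yew, sage, plum
Level 5: reed, ivy, lime
Full level-order sequence: cedar, rye, lily, rose, ash, iris, bay, moss, pear, poppy, yew, sage, plum, reed, ivy, lime.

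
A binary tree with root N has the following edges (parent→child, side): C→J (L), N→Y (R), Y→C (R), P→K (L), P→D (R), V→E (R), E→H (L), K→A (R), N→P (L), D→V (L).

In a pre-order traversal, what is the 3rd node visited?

K

Pre-order visits the node, then its left subtree, then its right subtree.
Visit N.
At N: go left to P.
  Visit P.
  At P: go left to K.
    Visit K.
    At K: no left child.
    At K: go right to A.
      A is a leaf — visit A.
  At P: go right to D.
    Visit D.
    At D: go left to V.
      Visit V.
      At V: no left child.
      At V: go right to E.
        Visit E.
        At E: go left to H.
          H is a leaf — visit H.
        At E: no right child.
    At D: no right child.
At N: go right to Y.
  Visit Y.
  At Y: no left child.
  At Y: go right to C.
    Visit C.
    At C: go left to J.
      J is a leaf — visit J.
    At C: no right child.
Full pre-order sequence: N, P, K, A, D, V, E, H, Y, C, J.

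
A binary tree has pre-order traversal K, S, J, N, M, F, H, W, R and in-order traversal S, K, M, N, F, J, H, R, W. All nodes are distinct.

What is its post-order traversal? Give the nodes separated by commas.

The first element of pre-order is the root; it splits in-order into left and right subtrees.
Root K: left subtree has 1 node {S}, right has 7 {M, N, F, J, H, R, W}.
  Root J: left subtree has 3 nodes {M, N, F}, right has 3 {H, R, W}.
    Root N: left subtree has 1 node {M}, right has 1 {F}.
    Root H: left subtree has 0 nodes { }, right has 2 {R, W}.
      Root W: left subtree has 1 node {R}, right has 0 { }.

S, M, F, N, R, W, H, J, K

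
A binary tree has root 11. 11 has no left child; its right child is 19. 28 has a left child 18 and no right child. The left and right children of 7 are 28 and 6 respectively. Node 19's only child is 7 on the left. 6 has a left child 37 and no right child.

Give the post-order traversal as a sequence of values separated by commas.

18, 28, 37, 6, 7, 19, 11

Post-order visits the left subtree, then the right subtree, then the node.
At 11: no left child.
At 11: go right to 19.
  At 19: go left to 7.
    At 7: go left to 28.
      At 28: go left to 18.
        18 is a leaf — visit 18.
      At 28: no right child.
      Visit 28.
    At 7: go right to 6.
      At 6: go left to 37.
        37 is a leaf — visit 37.
      At 6: no right child.
      Visit 6.
    Visit 7.
  At 19: no right child.
  Visit 19.
Visit 11.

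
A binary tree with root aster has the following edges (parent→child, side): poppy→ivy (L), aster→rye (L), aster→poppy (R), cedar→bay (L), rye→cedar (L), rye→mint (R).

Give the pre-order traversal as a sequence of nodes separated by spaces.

Pre-order visits the node, then its left subtree, then its right subtree.
Visit aster.
At aster: go left to rye.
  Visit rye.
  At rye: go left to cedar.
    Visit cedar.
    At cedar: go left to bay.
      bay is a leaf — visit bay.
    At cedar: no right child.
  At rye: go right to mint.
    mint is a leaf — visit mint.
At aster: go right to poppy.
  Visit poppy.
  At poppy: go left to ivy.
    ivy is a leaf — visit ivy.
  At poppy: no right child.

aster rye cedar bay mint poppy ivy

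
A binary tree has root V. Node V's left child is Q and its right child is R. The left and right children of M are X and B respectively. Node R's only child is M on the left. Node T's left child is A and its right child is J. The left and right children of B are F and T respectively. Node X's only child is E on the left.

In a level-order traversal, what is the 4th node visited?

M

Level-order visits nodes level by level from the root, left to right within each level.
Level 0: V
Level 1: Q, R
Level 2: M
Level 3: X, B
Level 4: E, F, T
Level 5: A, J
Full level-order sequence: V, Q, R, M, X, B, E, F, T, A, J.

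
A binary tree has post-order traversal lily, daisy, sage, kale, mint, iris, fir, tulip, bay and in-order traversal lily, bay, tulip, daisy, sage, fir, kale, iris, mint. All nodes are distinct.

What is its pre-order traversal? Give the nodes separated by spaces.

The last element of post-order is the root; it splits in-order into left and right subtrees.
Root bay: left subtree has 1 node {lily}, right has 7 {tulip, daisy, sage, fir, kale, iris, mint}.
  Root tulip: left subtree has 0 nodes { }, right has 6 {daisy, sage, fir, kale, iris, mint}.
    Root fir: left subtree has 2 nodes {daisy, sage}, right has 3 {kale, iris, mint}.
      Root sage: left subtree has 1 node {daisy}, right has 0 { }.
      Root iris: left subtree has 1 node {kale}, right has 1 {mint}.

bay lily tulip fir sage daisy iris kale mint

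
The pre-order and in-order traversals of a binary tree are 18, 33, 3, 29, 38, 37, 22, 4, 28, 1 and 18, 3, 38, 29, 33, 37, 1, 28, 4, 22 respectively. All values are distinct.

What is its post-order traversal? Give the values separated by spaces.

38 29 3 1 28 4 22 37 33 18

The first element of pre-order is the root; it splits in-order into left and right subtrees.
Root 18: left subtree has 0 nodes { }, right has 9 {3, 38, 29, 33, 37, 1, 28, 4, 22}.
  Root 33: left subtree has 3 nodes {3, 38, 29}, right has 5 {37, 1, 28, 4, 22}.
    Root 3: left subtree has 0 nodes { }, right has 2 {38, 29}.
      Root 29: left subtree has 1 node {38}, right has 0 { }.
    Root 37: left subtree has 0 nodes { }, right has 4 {1, 28, 4, 22}.
      Root 22: left subtree has 3 nodes {1, 28, 4}, right has 0 { }.
        Root 4: left subtree has 2 nodes {1, 28}, right has 0 { }.
          Root 28: left subtree has 1 node {1}, right has 0 { }.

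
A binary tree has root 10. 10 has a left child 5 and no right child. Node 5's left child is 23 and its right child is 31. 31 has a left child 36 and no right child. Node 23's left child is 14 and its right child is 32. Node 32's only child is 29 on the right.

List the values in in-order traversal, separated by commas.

14, 23, 32, 29, 5, 36, 31, 10

In-order visits the left subtree, then the node, then the right subtree.
At 10: go left to 5.
  At 5: go left to 23.
    At 23: go left to 14.
      14 is a leaf — visit 14.
    Visit 23.
    At 23: go right to 32.
      At 32: no left child.
      Visit 32.
      At 32: go right to 29.
        29 is a leaf — visit 29.
  Visit 5.
  At 5: go right to 31.
    At 31: go left to 36.
      36 is a leaf — visit 36.
    Visit 31.
    At 31: no right child.
Visit 10.
At 10: no right child.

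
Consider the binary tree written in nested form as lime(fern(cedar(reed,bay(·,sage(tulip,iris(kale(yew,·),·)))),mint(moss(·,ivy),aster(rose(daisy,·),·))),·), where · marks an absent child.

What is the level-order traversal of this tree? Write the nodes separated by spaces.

lime fern cedar mint reed bay moss aster sage ivy rose tulip iris daisy kale yew

Level-order visits nodes level by level from the root, left to right within each level.
Level 0: lime
Level 1: fern
Level 2: cedar, mint
Level 3: reed, bay, moss, aster
Level 4: sage, ivy, rose
Level 5: tulip, iris, daisy
Level 6: kale
Level 7: yew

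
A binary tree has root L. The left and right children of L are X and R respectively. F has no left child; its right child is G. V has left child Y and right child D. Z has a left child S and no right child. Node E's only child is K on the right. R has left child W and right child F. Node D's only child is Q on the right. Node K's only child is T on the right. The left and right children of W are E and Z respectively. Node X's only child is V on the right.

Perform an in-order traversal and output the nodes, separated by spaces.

In-order visits the left subtree, then the node, then the right subtree.
At L: go left to X.
  At X: no left child.
  Visit X.
  At X: go right to V.
    At V: go left to Y.
      Y is a leaf — visit Y.
    Visit V.
    At V: go right to D.
      At D: no left child.
      Visit D.
      At D: go right to Q.
        Q is a leaf — visit Q.
Visit L.
At L: go right to R.
  At R: go left to W.
    At W: go left to E.
      At E: no left child.
      Visit E.
      At E: go right to K.
        At K: no left child.
        Visit K.
        At K: go right to T.
          T is a leaf — visit T.
    Visit W.
    At W: go right to Z.
      At Z: go left to S.
        S is a leaf — visit S.
      Visit Z.
      At Z: no right child.
  Visit R.
  At R: go right to F.
    At F: no left child.
    Visit F.
    At F: go right to G.
      G is a leaf — visit G.

X Y V D Q L E K T W S Z R F G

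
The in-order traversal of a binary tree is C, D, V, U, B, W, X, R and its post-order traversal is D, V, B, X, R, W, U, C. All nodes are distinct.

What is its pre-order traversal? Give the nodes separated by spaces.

C U V D W B R X

The last element of post-order is the root; it splits in-order into left and right subtrees.
Root C: left subtree has 0 nodes { }, right has 7 {D, V, U, B, W, X, R}.
  Root U: left subtree has 2 nodes {D, V}, right has 4 {B, W, X, R}.
    Root V: left subtree has 1 node {D}, right has 0 { }.
    Root W: left subtree has 1 node {B}, right has 2 {X, R}.
      Root R: left subtree has 1 node {X}, right has 0 { }.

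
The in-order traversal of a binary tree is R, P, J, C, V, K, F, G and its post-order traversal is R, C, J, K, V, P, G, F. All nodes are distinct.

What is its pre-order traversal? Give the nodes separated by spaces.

F P R V J C K G

The last element of post-order is the root; it splits in-order into left and right subtrees.
Root F: left subtree has 6 nodes {R, P, J, C, V, K}, right has 1 {G}.
  Root P: left subtree has 1 node {R}, right has 4 {J, C, V, K}.
    Root V: left subtree has 2 nodes {J, C}, right has 1 {K}.
      Root J: left subtree has 0 nodes { }, right has 1 {C}.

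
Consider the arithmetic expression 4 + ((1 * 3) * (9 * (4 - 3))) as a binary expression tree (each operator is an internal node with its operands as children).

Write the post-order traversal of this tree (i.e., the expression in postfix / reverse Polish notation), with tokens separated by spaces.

4 1 3 * 9 4 3 - * * +

Post-order on an expression tree gives postfix notation: for each operator, emit left operand, right operand, then the operator.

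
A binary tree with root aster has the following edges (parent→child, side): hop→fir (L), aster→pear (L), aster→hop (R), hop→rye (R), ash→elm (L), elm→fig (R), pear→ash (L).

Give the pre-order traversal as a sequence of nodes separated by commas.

Pre-order visits the node, then its left subtree, then its right subtree.
Visit aster.
At aster: go left to pear.
  Visit pear.
  At pear: go left to ash.
    Visit ash.
    At ash: go left to elm.
      Visit elm.
      At elm: no left child.
      At elm: go right to fig.
        fig is a leaf — visit fig.
    At ash: no right child.
  At pear: no right child.
At aster: go right to hop.
  Visit hop.
  At hop: go left to fir.
    fir is a leaf — visit fir.
  At hop: go right to rye.
    rye is a leaf — visit rye.

aster, pear, ash, elm, fig, hop, fir, rye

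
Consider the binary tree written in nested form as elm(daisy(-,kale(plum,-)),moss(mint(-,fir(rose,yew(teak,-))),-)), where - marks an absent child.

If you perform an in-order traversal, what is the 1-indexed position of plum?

2

In-order visits the left subtree, then the node, then the right subtree.
At elm: go left to daisy.
  At daisy: no left child.
  Visit daisy.
  At daisy: go right to kale.
    At kale: go left to plum.
      plum is a leaf — visit plum.
    Visit kale.
    At kale: no right child.
Visit elm.
At elm: go right to moss.
  At moss: go left to mint.
    At mint: no left child.
    Visit mint.
    At mint: go right to fir.
      At fir: go left to rose.
        rose is a leaf — visit rose.
      Visit fir.
      At fir: go right to yew.
        At yew: go left to teak.
          teak is a leaf — visit teak.
        Visit yew.
        At yew: no right child.
  Visit moss.
  At moss: no right child.
Full in-order sequence: daisy, plum, kale, elm, mint, rose, fir, teak, yew, moss.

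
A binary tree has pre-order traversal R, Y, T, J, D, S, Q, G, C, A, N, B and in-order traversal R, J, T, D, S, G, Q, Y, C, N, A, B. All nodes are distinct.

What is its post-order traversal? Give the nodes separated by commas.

The first element of pre-order is the root; it splits in-order into left and right subtrees.
Root R: left subtree has 0 nodes { }, right has 11 {J, T, D, S, G, Q, Y, C, N, A, B}.
  Root Y: left subtree has 6 nodes {J, T, D, S, G, Q}, right has 4 {C, N, A, B}.
    Root T: left subtree has 1 node {J}, right has 4 {D, S, G, Q}.
      Root D: left subtree has 0 nodes { }, right has 3 {S, G, Q}.
        Root S: left subtree has 0 nodes { }, right has 2 {G, Q}.
          Root Q: left subtree has 1 node {G}, right has 0 { }.
    Root C: left subtree has 0 nodes { }, right has 3 {N, A, B}.
      Root A: left subtree has 1 node {N}, right has 1 {B}.

J, G, Q, S, D, T, N, B, A, C, Y, R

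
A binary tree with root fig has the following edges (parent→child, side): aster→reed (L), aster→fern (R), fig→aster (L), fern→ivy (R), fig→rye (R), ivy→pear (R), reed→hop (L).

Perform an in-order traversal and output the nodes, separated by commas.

In-order visits the left subtree, then the node, then the right subtree.
At fig: go left to aster.
  At aster: go left to reed.
    At reed: go left to hop.
      hop is a leaf — visit hop.
    Visit reed.
    At reed: no right child.
  Visit aster.
  At aster: go right to fern.
    At fern: no left child.
    Visit fern.
    At fern: go right to ivy.
      At ivy: no left child.
      Visit ivy.
      At ivy: go right to pear.
        pear is a leaf — visit pear.
Visit fig.
At fig: go right to rye.
  rye is a leaf — visit rye.

hop, reed, aster, fern, ivy, pear, fig, rye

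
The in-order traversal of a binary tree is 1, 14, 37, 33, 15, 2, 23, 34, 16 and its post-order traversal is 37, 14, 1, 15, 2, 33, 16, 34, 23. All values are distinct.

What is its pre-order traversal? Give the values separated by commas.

23, 33, 1, 14, 37, 2, 15, 34, 16

The last element of post-order is the root; it splits in-order into left and right subtrees.
Root 23: left subtree has 6 nodes {1, 14, 37, 33, 15, 2}, right has 2 {34, 16}.
  Root 33: left subtree has 3 nodes {1, 14, 37}, right has 2 {15, 2}.
    Root 1: left subtree has 0 nodes { }, right has 2 {14, 37}.
      Root 14: left subtree has 0 nodes { }, right has 1 {37}.
    Root 2: left subtree has 1 node {15}, right has 0 { }.
  Root 34: left subtree has 0 nodes { }, right has 1 {16}.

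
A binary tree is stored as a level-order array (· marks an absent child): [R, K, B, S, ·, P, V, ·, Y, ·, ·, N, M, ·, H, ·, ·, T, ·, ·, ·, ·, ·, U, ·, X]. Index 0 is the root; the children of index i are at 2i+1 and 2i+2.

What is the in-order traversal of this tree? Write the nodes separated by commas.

S, T, Y, K, R, U, N, P, X, M, B, V, H

In-order visits the left subtree, then the node, then the right subtree.
At R: go left to K.
  At K: go left to S.
    At S: no left child.
    Visit S.
    At S: go right to Y.
      At Y: go left to T.
        T is a leaf — visit T.
      Visit Y.
      At Y: no right child.
  Visit K.
  At K: no right child.
Visit R.
At R: go right to B.
  At B: go left to P.
    At P: go left to N.
      At N: go left to U.
        U is a leaf — visit U.
      Visit N.
      At N: no right child.
    Visit P.
    At P: go right to M.
      At M: go left to X.
        X is a leaf — visit X.
      Visit M.
      At M: no right child.
  Visit B.
  At B: go right to V.
    At V: no left child.
    Visit V.
    At V: go right to H.
      H is a leaf — visit H.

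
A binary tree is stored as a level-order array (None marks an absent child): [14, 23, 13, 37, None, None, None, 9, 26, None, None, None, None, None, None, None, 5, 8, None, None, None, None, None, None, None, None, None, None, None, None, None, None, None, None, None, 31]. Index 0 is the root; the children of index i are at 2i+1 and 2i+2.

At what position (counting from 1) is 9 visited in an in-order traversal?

1

In-order visits the left subtree, then the node, then the right subtree.
At 14: go left to 23.
  At 23: go left to 37.
    At 37: go left to 9.
      At 9: no left child.
      Visit 9.
      At 9: go right to 5.
        5 is a leaf — visit 5.
    Visit 37.
    At 37: go right to 26.
      At 26: go left to 8.
        At 8: go left to 31.
          31 is a leaf — visit 31.
        Visit 8.
        At 8: no right child.
      Visit 26.
      At 26: no right child.
  Visit 23.
  At 23: no right child.
Visit 14.
At 14: go right to 13.
  13 is a leaf — visit 13.
Full in-order sequence: 9, 5, 37, 31, 8, 26, 23, 14, 13.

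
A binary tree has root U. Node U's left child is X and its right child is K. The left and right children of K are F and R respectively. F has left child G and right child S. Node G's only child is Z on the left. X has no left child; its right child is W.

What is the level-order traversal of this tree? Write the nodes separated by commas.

U, X, K, W, F, R, G, S, Z

Level-order visits nodes level by level from the root, left to right within each level.
Level 0: U
Level 1: X, K
Level 2: W, F, R
Level 3: G, S
Level 4: Z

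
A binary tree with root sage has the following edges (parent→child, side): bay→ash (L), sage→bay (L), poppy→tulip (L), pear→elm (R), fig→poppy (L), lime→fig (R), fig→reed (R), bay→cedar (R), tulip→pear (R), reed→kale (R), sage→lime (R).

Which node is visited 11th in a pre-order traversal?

Pre-order visits the node, then its left subtree, then its right subtree.
Visit sage.
At sage: go left to bay.
  Visit bay.
  At bay: go left to ash.
    ash is a leaf — visit ash.
  At bay: go right to cedar.
    cedar is a leaf — visit cedar.
At sage: go right to lime.
  Visit lime.
  At lime: no left child.
  At lime: go right to fig.
    Visit fig.
    At fig: go left to poppy.
      Visit poppy.
      At poppy: go left to tulip.
        Visit tulip.
        At tulip: no left child.
        At tulip: go right to pear.
          Visit pear.
          At pear: no left child.
          At pear: go right to elm.
            elm is a leaf — visit elm.
      At poppy: no right child.
    At fig: go right to reed.
      Visit reed.
      At reed: no left child.
      At reed: go right to kale.
        kale is a leaf — visit kale.
Full pre-order sequence: sage, bay, ash, cedar, lime, fig, poppy, tulip, pear, elm, reed, kale.

reed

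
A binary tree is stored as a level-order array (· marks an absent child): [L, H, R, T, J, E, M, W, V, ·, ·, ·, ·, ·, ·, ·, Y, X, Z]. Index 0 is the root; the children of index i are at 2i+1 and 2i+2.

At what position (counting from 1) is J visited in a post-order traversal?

7

Post-order visits the left subtree, then the right subtree, then the node.
At L: go left to H.
  At H: go left to T.
    At T: go left to W.
      At W: no left child.
      At W: go right to Y.
        Y is a leaf — visit Y.
      Visit W.
    At T: go right to V.
      At V: go left to X.
        X is a leaf — visit X.
      At V: go right to Z.
        Z is a leaf — visit Z.
      Visit V.
    Visit T.
  At H: go right to J.
    J is a leaf — visit J.
  Visit H.
At L: go right to R.
  At R: go left to E.
    E is a leaf — visit E.
  At R: go right to M.
    M is a leaf — visit M.
  Visit R.
Visit L.
Full post-order sequence: Y, W, X, Z, V, T, J, H, E, M, R, L.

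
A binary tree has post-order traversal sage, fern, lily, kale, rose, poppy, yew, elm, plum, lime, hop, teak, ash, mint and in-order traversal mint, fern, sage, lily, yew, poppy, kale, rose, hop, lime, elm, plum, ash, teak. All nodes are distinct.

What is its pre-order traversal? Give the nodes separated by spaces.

The last element of post-order is the root; it splits in-order into left and right subtrees.
Root mint: left subtree has 0 nodes { }, right has 13 {fern, sage, lily, yew, poppy, kale, rose, hop, lime, elm, plum, ash, teak}.
  Root ash: left subtree has 11 nodes {fern, sage, lily, yew, poppy, kale, rose, hop, lime, elm, plum}, right has 1 {teak}.
    Root hop: left subtree has 7 nodes {fern, sage, lily, yew, poppy, kale, rose}, right has 3 {lime, elm, plum}.
      Root yew: left subtree has 3 nodes {fern, sage, lily}, right has 3 {poppy, kale, rose}.
        Root lily: left subtree has 2 nodes {fern, sage}, right has 0 { }.
          Root fern: left subtree has 0 nodes { }, right has 1 {sage}.
        Root poppy: left subtree has 0 nodes { }, right has 2 {kale, rose}.
          Root rose: left subtree has 1 node {kale}, right has 0 { }.
      Root lime: left subtree has 0 nodes { }, right has 2 {elm, plum}.
        Root plum: left subtree has 1 node {elm}, right has 0 { }.

mint ash hop yew lily fern sage poppy rose kale lime plum elm teak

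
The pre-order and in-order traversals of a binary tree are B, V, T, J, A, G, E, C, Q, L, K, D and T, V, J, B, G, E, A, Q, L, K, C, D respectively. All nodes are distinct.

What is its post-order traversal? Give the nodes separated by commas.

T, J, V, E, G, K, L, Q, D, C, A, B

The first element of pre-order is the root; it splits in-order into left and right subtrees.
Root B: left subtree has 3 nodes {T, V, J}, right has 8 {G, E, A, Q, L, K, C, D}.
  Root V: left subtree has 1 node {T}, right has 1 {J}.
  Root A: left subtree has 2 nodes {G, E}, right has 5 {Q, L, K, C, D}.
    Root G: left subtree has 0 nodes { }, right has 1 {E}.
    Root C: left subtree has 3 nodes {Q, L, K}, right has 1 {D}.
      Root Q: left subtree has 0 nodes { }, right has 2 {L, K}.
        Root L: left subtree has 0 nodes { }, right has 1 {K}.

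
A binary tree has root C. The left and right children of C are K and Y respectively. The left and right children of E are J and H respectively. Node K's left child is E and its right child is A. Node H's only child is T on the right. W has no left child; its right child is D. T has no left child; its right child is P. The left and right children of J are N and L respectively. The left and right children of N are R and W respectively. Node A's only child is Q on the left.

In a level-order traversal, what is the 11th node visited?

Level-order visits nodes level by level from the root, left to right within each level.
Level 0: C
Level 1: K, Y
Level 2: E, A
Level 3: J, H, Q
Level 4: N, L, T
Level 5: R, W, P
Level 6: D
Full level-order sequence: C, K, Y, E, A, J, H, Q, N, L, T, R, W, P, D.

T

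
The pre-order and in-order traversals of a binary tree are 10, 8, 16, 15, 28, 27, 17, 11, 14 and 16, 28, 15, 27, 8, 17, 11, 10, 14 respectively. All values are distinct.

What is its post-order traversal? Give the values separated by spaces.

The first element of pre-order is the root; it splits in-order into left and right subtrees.
Root 10: left subtree has 7 nodes {16, 28, 15, 27, 8, 17, 11}, right has 1 {14}.
  Root 8: left subtree has 4 nodes {16, 28, 15, 27}, right has 2 {17, 11}.
    Root 16: left subtree has 0 nodes { }, right has 3 {28, 15, 27}.
      Root 15: left subtree has 1 node {28}, right has 1 {27}.
    Root 17: left subtree has 0 nodes { }, right has 1 {11}.

28 27 15 16 11 17 8 14 10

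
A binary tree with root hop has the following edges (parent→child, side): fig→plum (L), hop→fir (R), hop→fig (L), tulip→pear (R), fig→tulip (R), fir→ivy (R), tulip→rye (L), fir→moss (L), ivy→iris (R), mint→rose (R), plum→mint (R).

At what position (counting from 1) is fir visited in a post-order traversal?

Post-order visits the left subtree, then the right subtree, then the node.
At hop: go left to fig.
  At fig: go left to plum.
    At plum: no left child.
    At plum: go right to mint.
      At mint: no left child.
      At mint: go right to rose.
        rose is a leaf — visit rose.
      Visit mint.
    Visit plum.
  At fig: go right to tulip.
    At tulip: go left to rye.
      rye is a leaf — visit rye.
    At tulip: go right to pear.
      pear is a leaf — visit pear.
    Visit tulip.
  Visit fig.
At hop: go right to fir.
  At fir: go left to moss.
    moss is a leaf — visit moss.
  At fir: go right to ivy.
    At ivy: no left child.
    At ivy: go right to iris.
      iris is a leaf — visit iris.
    Visit ivy.
  Visit fir.
Visit hop.
Full post-order sequence: rose, mint, plum, rye, pear, tulip, fig, moss, iris, ivy, fir, hop.

11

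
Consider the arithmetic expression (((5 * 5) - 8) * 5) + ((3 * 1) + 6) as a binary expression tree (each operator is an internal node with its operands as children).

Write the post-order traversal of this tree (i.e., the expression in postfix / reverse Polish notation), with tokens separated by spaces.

Post-order on an expression tree gives postfix notation: for each operator, emit left operand, right operand, then the operator.

5 5 * 8 - 5 * 3 1 * 6 + +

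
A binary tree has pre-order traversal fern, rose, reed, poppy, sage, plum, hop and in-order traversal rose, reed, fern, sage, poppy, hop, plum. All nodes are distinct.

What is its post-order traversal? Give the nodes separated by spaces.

reed rose sage hop plum poppy fern

The first element of pre-order is the root; it splits in-order into left and right subtrees.
Root fern: left subtree has 2 nodes {rose, reed}, right has 4 {sage, poppy, hop, plum}.
  Root rose: left subtree has 0 nodes { }, right has 1 {reed}.
  Root poppy: left subtree has 1 node {sage}, right has 2 {hop, plum}.
    Root plum: left subtree has 1 node {hop}, right has 0 { }.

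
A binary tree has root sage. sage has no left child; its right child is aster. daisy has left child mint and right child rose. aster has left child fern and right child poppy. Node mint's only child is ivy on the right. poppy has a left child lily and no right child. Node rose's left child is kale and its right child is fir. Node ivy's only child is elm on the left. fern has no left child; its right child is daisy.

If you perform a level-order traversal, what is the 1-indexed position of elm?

Level-order visits nodes level by level from the root, left to right within each level.
Level 0: sage
Level 1: aster
Level 2: fern, poppy
Level 3: daisy, lily
Level 4: mint, rose
Level 5: ivy, kale, fir
Level 6: elm
Full level-order sequence: sage, aster, fern, poppy, daisy, lily, mint, rose, ivy, kale, fir, elm.

12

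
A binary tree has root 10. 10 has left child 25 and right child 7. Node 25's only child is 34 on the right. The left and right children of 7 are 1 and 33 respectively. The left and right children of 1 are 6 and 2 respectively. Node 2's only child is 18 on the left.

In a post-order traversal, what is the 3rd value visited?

6

Post-order visits the left subtree, then the right subtree, then the node.
At 10: go left to 25.
  At 25: no left child.
  At 25: go right to 34.
    34 is a leaf — visit 34.
  Visit 25.
At 10: go right to 7.
  At 7: go left to 1.
    At 1: go left to 6.
      6 is a leaf — visit 6.
    At 1: go right to 2.
      At 2: go left to 18.
        18 is a leaf — visit 18.
      At 2: no right child.
      Visit 2.
    Visit 1.
  At 7: go right to 33.
    33 is a leaf — visit 33.
  Visit 7.
Visit 10.
Full post-order sequence: 34, 25, 6, 18, 2, 1, 33, 7, 10.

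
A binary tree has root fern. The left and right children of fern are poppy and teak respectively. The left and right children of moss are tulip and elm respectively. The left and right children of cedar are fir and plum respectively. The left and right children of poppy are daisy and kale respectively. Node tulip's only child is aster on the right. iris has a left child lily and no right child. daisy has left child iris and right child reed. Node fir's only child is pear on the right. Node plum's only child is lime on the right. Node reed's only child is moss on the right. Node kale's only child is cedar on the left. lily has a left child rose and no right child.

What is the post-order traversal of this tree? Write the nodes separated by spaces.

rose lily iris aster tulip elm moss reed daisy pear fir lime plum cedar kale poppy teak fern

Post-order visits the left subtree, then the right subtree, then the node.
At fern: go left to poppy.
  At poppy: go left to daisy.
    At daisy: go left to iris.
      At iris: go left to lily.
        At lily: go left to rose.
          rose is a leaf — visit rose.
        At lily: no right child.
        Visit lily.
      At iris: no right child.
      Visit iris.
    At daisy: go right to reed.
      At reed: no left child.
      At reed: go right to moss.
        At moss: go left to tulip.
          At tulip: no left child.
          At tulip: go right to aster.
            aster is a leaf — visit aster.
          Visit tulip.
        At moss: go right to elm.
          elm is a leaf — visit elm.
        Visit moss.
      Visit reed.
    Visit daisy.
  At poppy: go right to kale.
    At kale: go left to cedar.
      At cedar: go left to fir.
        At fir: no left child.
        At fir: go right to pear.
          pear is a leaf — visit pear.
        Visit fir.
      At cedar: go right to plum.
        At plum: no left child.
        At plum: go right to lime.
          lime is a leaf — visit lime.
        Visit plum.
      Visit cedar.
    At kale: no right child.
    Visit kale.
  Visit poppy.
At fern: go right to teak.
  teak is a leaf — visit teak.
Visit fern.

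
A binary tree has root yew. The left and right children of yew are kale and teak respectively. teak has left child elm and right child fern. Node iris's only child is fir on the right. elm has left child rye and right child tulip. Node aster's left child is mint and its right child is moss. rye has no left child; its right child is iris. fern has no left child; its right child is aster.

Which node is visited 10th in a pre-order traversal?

Pre-order visits the node, then its left subtree, then its right subtree.
Visit yew.
At yew: go left to kale.
  kale is a leaf — visit kale.
At yew: go right to teak.
  Visit teak.
  At teak: go left to elm.
    Visit elm.
    At elm: go left to rye.
      Visit rye.
      At rye: no left child.
      At rye: go right to iris.
        Visit iris.
        At iris: no left child.
        At iris: go right to fir.
          fir is a leaf — visit fir.
    At elm: go right to tulip.
      tulip is a leaf — visit tulip.
  At teak: go right to fern.
    Visit fern.
    At fern: no left child.
    At fern: go right to aster.
      Visit aster.
      At aster: go left to mint.
        mint is a leaf — visit mint.
      At aster: go right to moss.
        moss is a leaf — visit moss.
Full pre-order sequence: yew, kale, teak, elm, rye, iris, fir, tulip, fern, aster, mint, moss.

aster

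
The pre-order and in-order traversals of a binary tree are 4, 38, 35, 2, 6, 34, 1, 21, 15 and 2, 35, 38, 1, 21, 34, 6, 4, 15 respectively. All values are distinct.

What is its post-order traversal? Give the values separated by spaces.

The first element of pre-order is the root; it splits in-order into left and right subtrees.
Root 4: left subtree has 7 nodes {2, 35, 38, 1, 21, 34, 6}, right has 1 {15}.
  Root 38: left subtree has 2 nodes {2, 35}, right has 4 {1, 21, 34, 6}.
    Root 35: left subtree has 1 node {2}, right has 0 { }.
    Root 6: left subtree has 3 nodes {1, 21, 34}, right has 0 { }.
      Root 34: left subtree has 2 nodes {1, 21}, right has 0 { }.
        Root 1: left subtree has 0 nodes { }, right has 1 {21}.

2 35 21 1 34 6 38 15 4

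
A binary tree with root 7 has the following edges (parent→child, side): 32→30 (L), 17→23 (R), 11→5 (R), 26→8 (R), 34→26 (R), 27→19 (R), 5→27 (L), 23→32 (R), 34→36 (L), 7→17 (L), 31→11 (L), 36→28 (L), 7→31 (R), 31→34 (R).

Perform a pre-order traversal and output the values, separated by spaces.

Pre-order visits the node, then its left subtree, then its right subtree.
Visit 7.
At 7: go left to 17.
  Visit 17.
  At 17: no left child.
  At 17: go right to 23.
    Visit 23.
    At 23: no left child.
    At 23: go right to 32.
      Visit 32.
      At 32: go left to 30.
        30 is a leaf — visit 30.
      At 32: no right child.
At 7: go right to 31.
  Visit 31.
  At 31: go left to 11.
    Visit 11.
    At 11: no left child.
    At 11: go right to 5.
      Visit 5.
      At 5: go left to 27.
        Visit 27.
        At 27: no left child.
        At 27: go right to 19.
          19 is a leaf — visit 19.
      At 5: no right child.
  At 31: go right to 34.
    Visit 34.
    At 34: go left to 36.
      Visit 36.
      At 36: go left to 28.
        28 is a leaf — visit 28.
      At 36: no right child.
    At 34: go right to 26.
      Visit 26.
      At 26: no left child.
      At 26: go right to 8.
        8 is a leaf — visit 8.

7 17 23 32 30 31 11 5 27 19 34 36 28 26 8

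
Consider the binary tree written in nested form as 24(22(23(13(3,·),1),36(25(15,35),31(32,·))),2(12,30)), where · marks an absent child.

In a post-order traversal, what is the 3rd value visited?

Post-order visits the left subtree, then the right subtree, then the node.
At 24: go left to 22.
  At 22: go left to 23.
    At 23: go left to 13.
      At 13: go left to 3.
        3 is a leaf — visit 3.
      At 13: no right child.
      Visit 13.
    At 23: go right to 1.
      1 is a leaf — visit 1.
    Visit 23.
  At 22: go right to 36.
    At 36: go left to 25.
      At 25: go left to 15.
        15 is a leaf — visit 15.
      At 25: go right to 35.
        35 is a leaf — visit 35.
      Visit 25.
    At 36: go right to 31.
      At 31: go left to 32.
        32 is a leaf — visit 32.
      At 31: no right child.
      Visit 31.
    Visit 36.
  Visit 22.
At 24: go right to 2.
  At 2: go left to 12.
    12 is a leaf — visit 12.
  At 2: go right to 30.
    30 is a leaf — visit 30.
  Visit 2.
Visit 24.
Full post-order sequence: 3, 13, 1, 23, 15, 35, 25, 32, 31, 36, 22, 12, 30, 2, 24.

1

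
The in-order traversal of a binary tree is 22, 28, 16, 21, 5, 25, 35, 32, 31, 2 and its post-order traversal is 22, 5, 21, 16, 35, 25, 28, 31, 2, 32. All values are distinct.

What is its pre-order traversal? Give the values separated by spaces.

32 28 22 25 16 21 5 35 2 31

The last element of post-order is the root; it splits in-order into left and right subtrees.
Root 32: left subtree has 7 nodes {22, 28, 16, 21, 5, 25, 35}, right has 2 {31, 2}.
  Root 28: left subtree has 1 node {22}, right has 5 {16, 21, 5, 25, 35}.
    Root 25: left subtree has 3 nodes {16, 21, 5}, right has 1 {35}.
      Root 16: left subtree has 0 nodes { }, right has 2 {21, 5}.
        Root 21: left subtree has 0 nodes { }, right has 1 {5}.
  Root 2: left subtree has 1 node {31}, right has 0 { }.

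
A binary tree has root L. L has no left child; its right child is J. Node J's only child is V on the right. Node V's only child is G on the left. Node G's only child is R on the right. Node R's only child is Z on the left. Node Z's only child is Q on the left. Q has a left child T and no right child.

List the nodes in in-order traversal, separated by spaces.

L J G T Q Z R V

In-order visits the left subtree, then the node, then the right subtree.
At L: no left child.
Visit L.
At L: go right to J.
  At J: no left child.
  Visit J.
  At J: go right to V.
    At V: go left to G.
      At G: no left child.
      Visit G.
      At G: go right to R.
        At R: go left to Z.
          At Z: go left to Q.
            At Q: go left to T.
              T is a leaf — visit T.
            Visit Q.
            At Q: no right child.
          Visit Z.
          At Z: no right child.
        Visit R.
        At R: no right child.
    Visit V.
    At V: no right child.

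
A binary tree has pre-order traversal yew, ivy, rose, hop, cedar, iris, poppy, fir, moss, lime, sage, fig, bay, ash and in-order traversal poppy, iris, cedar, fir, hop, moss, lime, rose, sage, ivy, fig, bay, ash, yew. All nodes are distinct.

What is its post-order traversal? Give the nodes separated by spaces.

The first element of pre-order is the root; it splits in-order into left and right subtrees.
Root yew: left subtree has 13 nodes {poppy, iris, cedar, fir, hop, moss, lime, rose, sage, ivy, fig, bay, ash}, right has 0 { }.
  Root ivy: left subtree has 9 nodes {poppy, iris, cedar, fir, hop, moss, lime, rose, sage}, right has 3 {fig, bay, ash}.
    Root rose: left subtree has 7 nodes {poppy, iris, cedar, fir, hop, moss, lime}, right has 1 {sage}.
      Root hop: left subtree has 4 nodes {poppy, iris, cedar, fir}, right has 2 {moss, lime}.
        Root cedar: left subtree has 2 nodes {poppy, iris}, right has 1 {fir}.
          Root iris: left subtree has 1 node {poppy}, right has 0 { }.
        Root moss: left subtree has 0 nodes { }, right has 1 {lime}.
    Root fig: left subtree has 0 nodes { }, right has 2 {bay, ash}.
      Root bay: left subtree has 0 nodes { }, right has 1 {ash}.

poppy iris fir cedar lime moss hop sage rose ash bay fig ivy yew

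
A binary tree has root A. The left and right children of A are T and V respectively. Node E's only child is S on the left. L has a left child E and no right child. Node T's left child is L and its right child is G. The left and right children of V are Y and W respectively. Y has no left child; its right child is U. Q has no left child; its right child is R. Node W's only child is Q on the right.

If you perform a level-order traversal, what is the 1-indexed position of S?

Level-order visits nodes level by level from the root, left to right within each level.
Level 0: A
Level 1: T, V
Level 2: L, G, Y, W
Level 3: E, U, Q
Level 4: S, R
Full level-order sequence: A, T, V, L, G, Y, W, E, U, Q, S, R.

11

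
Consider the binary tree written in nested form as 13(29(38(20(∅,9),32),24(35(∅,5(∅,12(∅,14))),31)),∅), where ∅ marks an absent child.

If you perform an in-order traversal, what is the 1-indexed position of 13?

In-order visits the left subtree, then the node, then the right subtree.
At 13: go left to 29.
  At 29: go left to 38.
    At 38: go left to 20.
      At 20: no left child.
      Visit 20.
      At 20: go right to 9.
        9 is a leaf — visit 9.
    Visit 38.
    At 38: go right to 32.
      32 is a leaf — visit 32.
  Visit 29.
  At 29: go right to 24.
    At 24: go left to 35.
      At 35: no left child.
      Visit 35.
      At 35: go right to 5.
        At 5: no left child.
        Visit 5.
        At 5: go right to 12.
          At 12: no left child.
          Visit 12.
          At 12: go right to 14.
            14 is a leaf — visit 14.
    Visit 24.
    At 24: go right to 31.
      31 is a leaf — visit 31.
Visit 13.
At 13: no right child.
Full in-order sequence: 20, 9, 38, 32, 29, 35, 5, 12, 14, 24, 31, 13.

12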